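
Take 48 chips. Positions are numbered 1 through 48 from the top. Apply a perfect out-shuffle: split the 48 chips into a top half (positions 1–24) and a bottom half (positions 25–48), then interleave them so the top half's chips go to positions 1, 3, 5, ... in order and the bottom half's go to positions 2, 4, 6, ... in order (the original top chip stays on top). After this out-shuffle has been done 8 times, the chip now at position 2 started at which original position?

10

Work backwards from position 2, undoing one out-shuffle at a time:
2 ← 25 ← 13 ← 7 ← 4 ← 26 ← 37 ← 19 ← 10
So the chip now at position 2 started at position 10.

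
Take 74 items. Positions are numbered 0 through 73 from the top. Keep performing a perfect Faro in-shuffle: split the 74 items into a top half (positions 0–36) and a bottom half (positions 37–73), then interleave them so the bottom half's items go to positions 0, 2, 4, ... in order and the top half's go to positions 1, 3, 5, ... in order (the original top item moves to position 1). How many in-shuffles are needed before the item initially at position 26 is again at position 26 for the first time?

Follow position 26 under repeated in-shuffles:
26 → 53 → 32 → 65 → 56 → 38 → 2 → 5 → 11 → 23 → 47 → 20 → 41 → 8 → 17 → 35 → 71 → 68 → 62 → 50 → 26
It first returns after 20 in-shuffles.

20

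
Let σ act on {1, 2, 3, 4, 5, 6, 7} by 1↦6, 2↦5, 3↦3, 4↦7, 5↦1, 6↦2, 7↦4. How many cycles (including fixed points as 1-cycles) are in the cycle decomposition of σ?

3

Cycle decomposition: (1 6 2 5) (3) (4 7).
3 cycles.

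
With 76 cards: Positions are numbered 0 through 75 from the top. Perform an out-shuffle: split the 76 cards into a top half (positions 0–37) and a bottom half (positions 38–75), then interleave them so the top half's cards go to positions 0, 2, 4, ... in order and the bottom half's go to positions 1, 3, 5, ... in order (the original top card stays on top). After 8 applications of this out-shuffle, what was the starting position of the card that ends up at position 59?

14

Work backwards from position 59, undoing one out-shuffle at a time:
59 ← 67 ← 71 ← 73 ← 74 ← 37 ← 56 ← 28 ← 14
So the card now at position 59 started at position 14.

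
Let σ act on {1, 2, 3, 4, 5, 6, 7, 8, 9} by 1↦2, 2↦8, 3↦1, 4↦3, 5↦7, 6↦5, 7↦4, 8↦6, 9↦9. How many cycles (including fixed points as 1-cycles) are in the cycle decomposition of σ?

2

Cycle decomposition: (1 2 8 6 5 7 4 3) (9).
2 cycles.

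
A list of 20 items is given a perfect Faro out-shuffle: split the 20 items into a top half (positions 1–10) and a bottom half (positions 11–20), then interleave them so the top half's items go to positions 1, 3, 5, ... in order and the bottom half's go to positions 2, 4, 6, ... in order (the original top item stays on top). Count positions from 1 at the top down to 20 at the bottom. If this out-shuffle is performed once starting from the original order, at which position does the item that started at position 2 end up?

Track the item's position through each out-shuffle:
2 → 3

3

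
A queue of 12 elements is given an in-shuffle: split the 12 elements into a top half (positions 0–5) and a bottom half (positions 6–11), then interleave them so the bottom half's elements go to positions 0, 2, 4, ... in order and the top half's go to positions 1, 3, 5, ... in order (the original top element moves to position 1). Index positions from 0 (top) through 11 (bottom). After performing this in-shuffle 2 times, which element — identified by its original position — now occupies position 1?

Work backwards from position 1, undoing one in-shuffle at a time:
1 ← 0 ← 6
So the element now at position 1 started at position 6.

6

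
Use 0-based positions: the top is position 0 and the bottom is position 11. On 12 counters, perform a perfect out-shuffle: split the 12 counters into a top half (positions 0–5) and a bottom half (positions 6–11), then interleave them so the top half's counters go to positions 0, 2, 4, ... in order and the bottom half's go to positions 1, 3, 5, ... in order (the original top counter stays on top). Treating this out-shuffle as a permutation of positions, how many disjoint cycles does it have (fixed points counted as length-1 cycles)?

Trace each unvisited position around until it returns:
(0) (1 2 4 8 5 10 9 7 3 6) (11)
3 cycles in total.

3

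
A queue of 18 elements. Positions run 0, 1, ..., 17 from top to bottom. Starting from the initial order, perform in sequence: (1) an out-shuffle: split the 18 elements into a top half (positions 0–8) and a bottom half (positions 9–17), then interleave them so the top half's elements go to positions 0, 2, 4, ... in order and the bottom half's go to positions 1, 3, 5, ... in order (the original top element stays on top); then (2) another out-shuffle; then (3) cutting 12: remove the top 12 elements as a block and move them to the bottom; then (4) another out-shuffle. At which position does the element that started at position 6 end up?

9

Track the element from position 6 forward through each operation:
  after op 1 (out-shuffle): 6 → 12
  after op 2 (out-shuffle): 12 → 7
  after op 3 (cut 12): 7 → 13
  after op 4 (out-shuffle): 13 → 9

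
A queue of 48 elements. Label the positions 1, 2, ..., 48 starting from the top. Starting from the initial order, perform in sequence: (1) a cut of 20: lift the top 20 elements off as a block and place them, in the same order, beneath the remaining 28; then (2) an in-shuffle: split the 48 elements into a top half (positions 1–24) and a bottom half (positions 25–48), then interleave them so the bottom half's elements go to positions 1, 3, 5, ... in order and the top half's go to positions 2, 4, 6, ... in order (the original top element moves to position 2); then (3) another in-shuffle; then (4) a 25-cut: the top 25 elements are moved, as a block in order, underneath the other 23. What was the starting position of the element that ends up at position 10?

Undo the operations in reverse order, starting from position 10:
  undo op 4 (cut 25): 10 ← 35
  undo op 3 (in-shuffle, from bottom half): 35 ← 42
  undo op 2 (in-shuffle, from top half): 42 ← 21
  undo op 1 (cut 20): 21 ← 41
So the element at position 10 came from original position 41.

41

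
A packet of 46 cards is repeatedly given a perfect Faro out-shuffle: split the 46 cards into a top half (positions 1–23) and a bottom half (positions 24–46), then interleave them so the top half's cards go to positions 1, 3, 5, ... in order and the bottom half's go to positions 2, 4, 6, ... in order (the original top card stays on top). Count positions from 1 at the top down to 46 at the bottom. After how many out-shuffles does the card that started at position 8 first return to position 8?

Follow position 8 under repeated out-shuffles:
8 → 15 → 29 → 12 → 23 → 45 → 44 → 42 → 38 → 30 → 14 → 27 → 8
It first returns after 12 out-shuffles.

12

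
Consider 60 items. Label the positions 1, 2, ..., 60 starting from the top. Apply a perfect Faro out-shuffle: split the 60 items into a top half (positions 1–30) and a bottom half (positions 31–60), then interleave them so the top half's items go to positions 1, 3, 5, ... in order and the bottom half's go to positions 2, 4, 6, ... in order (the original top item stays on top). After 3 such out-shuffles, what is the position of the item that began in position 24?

8

Track the item's position through each out-shuffle:
24 → 47 → 34 → 8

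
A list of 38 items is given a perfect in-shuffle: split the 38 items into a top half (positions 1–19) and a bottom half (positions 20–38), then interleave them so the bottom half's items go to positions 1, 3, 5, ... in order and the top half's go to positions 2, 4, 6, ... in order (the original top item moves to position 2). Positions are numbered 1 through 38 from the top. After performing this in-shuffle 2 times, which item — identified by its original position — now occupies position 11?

32

Work backwards from position 11, undoing one in-shuffle at a time:
11 ← 25 ← 32
So the item now at position 11 started at position 32.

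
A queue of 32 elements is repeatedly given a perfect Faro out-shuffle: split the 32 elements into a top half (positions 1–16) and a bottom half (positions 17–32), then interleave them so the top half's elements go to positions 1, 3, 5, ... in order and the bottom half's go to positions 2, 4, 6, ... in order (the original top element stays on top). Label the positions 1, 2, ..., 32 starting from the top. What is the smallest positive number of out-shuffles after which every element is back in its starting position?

5

The out-shuffle permutes the 32 positions with cycle lengths [1, 1, 5, 5, 5, 5, 5, 5].
Every element is home exactly when every cycle has completed a whole number of laps, i.e. after lcm(1, 5) = 5 out-shuffles.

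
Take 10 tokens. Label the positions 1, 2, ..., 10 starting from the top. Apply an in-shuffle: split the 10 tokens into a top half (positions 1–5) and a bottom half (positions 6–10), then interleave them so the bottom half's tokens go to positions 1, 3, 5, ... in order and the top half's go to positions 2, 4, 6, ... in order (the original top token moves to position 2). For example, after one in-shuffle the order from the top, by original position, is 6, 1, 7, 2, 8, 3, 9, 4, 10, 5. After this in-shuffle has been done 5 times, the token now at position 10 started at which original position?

Work backwards from position 10, undoing one in-shuffle at a time:
10 ← 5 ← 8 ← 4 ← 2 ← 1
So the token now at position 10 started at position 1.

1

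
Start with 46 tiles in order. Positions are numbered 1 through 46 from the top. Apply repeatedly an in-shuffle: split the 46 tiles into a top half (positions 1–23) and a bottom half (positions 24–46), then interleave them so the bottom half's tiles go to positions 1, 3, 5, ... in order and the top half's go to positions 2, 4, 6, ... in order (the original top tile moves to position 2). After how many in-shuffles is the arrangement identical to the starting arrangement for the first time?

23

The in-shuffle permutes the 46 positions with cycle lengths [23, 23].
Every tile is home exactly when every cycle has completed a whole number of laps, i.e. after lcm(23) = 23 in-shuffles.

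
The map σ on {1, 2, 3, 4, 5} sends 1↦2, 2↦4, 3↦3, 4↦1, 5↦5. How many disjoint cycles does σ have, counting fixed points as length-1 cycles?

3

Cycle decomposition: (1 2 4) (3) (5).
3 cycles.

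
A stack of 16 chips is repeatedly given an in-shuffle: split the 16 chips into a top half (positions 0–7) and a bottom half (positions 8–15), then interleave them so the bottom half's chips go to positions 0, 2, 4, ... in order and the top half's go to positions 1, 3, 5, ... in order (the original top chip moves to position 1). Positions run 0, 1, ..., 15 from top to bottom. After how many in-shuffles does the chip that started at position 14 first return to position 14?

Follow position 14 under repeated in-shuffles:
14 → 12 → 8 → 0 → 1 → 3 → 7 → 15 → 14
It first returns after 8 in-shuffles.

8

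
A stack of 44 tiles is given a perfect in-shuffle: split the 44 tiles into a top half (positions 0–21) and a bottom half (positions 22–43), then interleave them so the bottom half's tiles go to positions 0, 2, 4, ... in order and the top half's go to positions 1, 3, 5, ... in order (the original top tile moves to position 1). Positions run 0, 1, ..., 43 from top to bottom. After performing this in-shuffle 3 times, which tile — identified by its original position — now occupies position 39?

4

Work backwards from position 39, undoing one in-shuffle at a time:
39 ← 19 ← 9 ← 4
So the tile now at position 39 started at position 4.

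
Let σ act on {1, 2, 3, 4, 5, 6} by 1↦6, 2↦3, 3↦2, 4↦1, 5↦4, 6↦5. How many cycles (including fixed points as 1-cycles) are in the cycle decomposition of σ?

Cycle decomposition: (1 6 5 4) (2 3).
2 cycles.

2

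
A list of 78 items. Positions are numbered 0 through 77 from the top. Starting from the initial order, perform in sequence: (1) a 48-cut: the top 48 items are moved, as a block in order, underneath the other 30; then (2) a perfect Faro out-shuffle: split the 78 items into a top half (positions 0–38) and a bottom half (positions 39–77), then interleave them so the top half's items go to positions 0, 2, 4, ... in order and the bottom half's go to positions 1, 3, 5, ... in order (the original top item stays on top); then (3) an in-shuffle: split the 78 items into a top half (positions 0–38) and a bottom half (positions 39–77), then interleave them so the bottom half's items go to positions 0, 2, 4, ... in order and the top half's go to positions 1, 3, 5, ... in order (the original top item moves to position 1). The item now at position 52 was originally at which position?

Undo the operations in reverse order, starting from position 52:
  undo op 3 (in-shuffle, from bottom half): 52 ← 65
  undo op 2 (out-shuffle, from bottom half): 65 ← 71
  undo op 1 (cut 48): 71 ← 41
So the item at position 52 came from original position 41.

41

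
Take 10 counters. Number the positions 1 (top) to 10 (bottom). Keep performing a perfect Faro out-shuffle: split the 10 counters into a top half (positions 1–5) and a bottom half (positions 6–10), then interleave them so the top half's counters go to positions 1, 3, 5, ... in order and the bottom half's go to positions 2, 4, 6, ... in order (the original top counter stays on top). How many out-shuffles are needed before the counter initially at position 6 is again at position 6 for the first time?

Follow position 6 under repeated out-shuffles:
6 → 2 → 3 → 5 → 9 → 8 → 6
It first returns after 6 out-shuffles.

6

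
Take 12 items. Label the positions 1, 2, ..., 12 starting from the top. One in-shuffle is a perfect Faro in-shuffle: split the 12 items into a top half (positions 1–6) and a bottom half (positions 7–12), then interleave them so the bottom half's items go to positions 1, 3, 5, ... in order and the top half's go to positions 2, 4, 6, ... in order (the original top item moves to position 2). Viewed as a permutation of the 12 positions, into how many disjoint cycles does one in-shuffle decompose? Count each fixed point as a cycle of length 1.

1

Trace each unvisited position around until it returns:
(1 2 4 8 3 6 ... len 12)
1 cycle in total.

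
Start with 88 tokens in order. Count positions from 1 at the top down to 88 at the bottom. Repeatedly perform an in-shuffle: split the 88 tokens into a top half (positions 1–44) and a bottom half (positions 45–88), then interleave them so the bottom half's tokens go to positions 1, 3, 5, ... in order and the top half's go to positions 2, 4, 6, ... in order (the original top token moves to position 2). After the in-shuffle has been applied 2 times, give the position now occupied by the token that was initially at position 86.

Track the token's position through each in-shuffle:
86 → 83 → 77

77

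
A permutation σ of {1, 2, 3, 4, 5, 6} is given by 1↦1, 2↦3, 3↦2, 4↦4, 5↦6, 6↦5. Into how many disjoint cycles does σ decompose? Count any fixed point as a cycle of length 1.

Cycle decomposition: (1) (2 3) (4) (5 6).
4 cycles.

4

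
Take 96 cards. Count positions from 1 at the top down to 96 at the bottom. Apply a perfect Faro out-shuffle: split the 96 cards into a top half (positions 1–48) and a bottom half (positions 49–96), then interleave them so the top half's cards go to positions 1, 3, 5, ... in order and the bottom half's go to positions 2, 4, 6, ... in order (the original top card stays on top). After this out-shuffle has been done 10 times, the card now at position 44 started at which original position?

Work backwards from position 44, undoing one out-shuffle at a time:
44 ← 70 ← 83 ← 42 ← 69 ← 35 ← 18 ← 57 ← 29 ← 15 ← 8
So the card now at position 44 started at position 8.

8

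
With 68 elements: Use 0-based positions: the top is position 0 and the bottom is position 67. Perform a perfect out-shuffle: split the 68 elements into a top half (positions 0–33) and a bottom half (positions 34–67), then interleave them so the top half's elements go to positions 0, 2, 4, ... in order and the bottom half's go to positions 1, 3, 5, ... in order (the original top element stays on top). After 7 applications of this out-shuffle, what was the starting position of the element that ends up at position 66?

56

Work backwards from position 66, undoing one out-shuffle at a time:
66 ← 33 ← 50 ← 25 ← 46 ← 23 ← 45 ← 56
So the element now at position 66 started at position 56.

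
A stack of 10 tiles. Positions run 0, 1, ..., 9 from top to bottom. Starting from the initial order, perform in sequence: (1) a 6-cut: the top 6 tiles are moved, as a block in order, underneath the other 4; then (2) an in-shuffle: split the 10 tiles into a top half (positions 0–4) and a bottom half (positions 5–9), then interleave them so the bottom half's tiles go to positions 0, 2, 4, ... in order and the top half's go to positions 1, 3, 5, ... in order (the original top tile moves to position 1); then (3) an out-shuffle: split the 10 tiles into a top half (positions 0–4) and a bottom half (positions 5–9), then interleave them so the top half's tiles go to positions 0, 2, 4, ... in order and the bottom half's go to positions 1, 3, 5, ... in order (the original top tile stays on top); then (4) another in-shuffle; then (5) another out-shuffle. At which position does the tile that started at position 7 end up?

4

Track the tile from position 7 forward through each operation:
  after op 1 (cut 6): 7 → 1
  after op 2 (in-shuffle): 1 → 3
  after op 3 (out-shuffle): 3 → 6
  after op 4 (in-shuffle): 6 → 2
  after op 5 (out-shuffle): 2 → 4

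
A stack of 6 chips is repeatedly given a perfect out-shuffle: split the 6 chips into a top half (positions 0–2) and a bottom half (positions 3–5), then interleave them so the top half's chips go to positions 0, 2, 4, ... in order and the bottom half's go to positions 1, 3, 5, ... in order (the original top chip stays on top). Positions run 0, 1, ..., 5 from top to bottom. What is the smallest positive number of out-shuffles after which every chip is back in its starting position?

The out-shuffle permutes the 6 positions with cycle lengths [1, 1, 4].
Every chip is home exactly when every cycle has completed a whole number of laps, i.e. after lcm(1, 4) = 4 out-shuffles.

4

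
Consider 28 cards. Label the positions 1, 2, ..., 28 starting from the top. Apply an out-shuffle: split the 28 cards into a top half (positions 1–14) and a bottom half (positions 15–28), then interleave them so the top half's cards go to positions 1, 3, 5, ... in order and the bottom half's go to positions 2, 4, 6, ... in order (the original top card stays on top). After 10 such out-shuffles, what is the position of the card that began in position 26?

5

Track the card's position through each out-shuffle:
26 → 24 → 20 → 12 → 23 → 18 → 8 → 15 → 2 → 3 → 5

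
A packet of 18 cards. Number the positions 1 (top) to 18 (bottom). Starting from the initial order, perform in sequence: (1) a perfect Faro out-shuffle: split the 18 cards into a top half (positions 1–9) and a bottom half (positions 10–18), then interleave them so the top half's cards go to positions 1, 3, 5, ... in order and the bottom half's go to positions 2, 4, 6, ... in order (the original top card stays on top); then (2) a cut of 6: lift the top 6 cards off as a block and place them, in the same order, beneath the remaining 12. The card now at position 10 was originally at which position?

Undo the operations in reverse order, starting from position 10:
  undo op 2 (cut 6): 10 ← 16
  undo op 1 (out-shuffle, from bottom half): 16 ← 17
So the card at position 10 came from original position 17.

17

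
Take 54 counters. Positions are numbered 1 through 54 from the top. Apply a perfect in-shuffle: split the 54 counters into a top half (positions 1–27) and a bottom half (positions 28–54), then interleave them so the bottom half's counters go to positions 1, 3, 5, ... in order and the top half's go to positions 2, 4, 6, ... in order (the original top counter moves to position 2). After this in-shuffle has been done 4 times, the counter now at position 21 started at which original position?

Work backwards from position 21, undoing one in-shuffle at a time:
21 ← 38 ← 19 ← 37 ← 46
So the counter now at position 21 started at position 46.

46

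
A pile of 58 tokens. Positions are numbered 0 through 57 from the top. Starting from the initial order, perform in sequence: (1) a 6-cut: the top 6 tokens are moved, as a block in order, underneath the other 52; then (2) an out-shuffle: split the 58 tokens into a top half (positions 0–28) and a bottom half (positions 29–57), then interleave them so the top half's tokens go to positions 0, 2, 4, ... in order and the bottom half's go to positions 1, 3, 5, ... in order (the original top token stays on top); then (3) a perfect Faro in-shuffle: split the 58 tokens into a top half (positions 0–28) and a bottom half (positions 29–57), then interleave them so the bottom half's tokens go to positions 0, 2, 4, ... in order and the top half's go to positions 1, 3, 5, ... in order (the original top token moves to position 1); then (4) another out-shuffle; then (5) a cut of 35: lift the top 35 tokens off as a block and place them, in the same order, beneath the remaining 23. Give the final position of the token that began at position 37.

45

Track the token from position 37 forward through each operation:
  after op 1 (cut 6): 37 → 31
  after op 2 (out-shuffle): 31 → 5
  after op 3 (in-shuffle): 5 → 11
  after op 4 (out-shuffle): 11 → 22
  after op 5 (cut 35): 22 → 45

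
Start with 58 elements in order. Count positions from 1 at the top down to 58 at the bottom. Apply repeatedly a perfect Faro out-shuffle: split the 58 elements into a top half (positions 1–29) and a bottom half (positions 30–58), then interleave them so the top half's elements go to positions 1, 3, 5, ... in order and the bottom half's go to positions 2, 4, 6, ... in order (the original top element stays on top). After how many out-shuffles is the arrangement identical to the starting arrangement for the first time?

The out-shuffle permutes the 58 positions with cycle lengths [1, 1, 2, 18, 18, 18].
Every element is home exactly when every cycle has completed a whole number of laps, i.e. after lcm(1, 2, 18) = 18 out-shuffles.

18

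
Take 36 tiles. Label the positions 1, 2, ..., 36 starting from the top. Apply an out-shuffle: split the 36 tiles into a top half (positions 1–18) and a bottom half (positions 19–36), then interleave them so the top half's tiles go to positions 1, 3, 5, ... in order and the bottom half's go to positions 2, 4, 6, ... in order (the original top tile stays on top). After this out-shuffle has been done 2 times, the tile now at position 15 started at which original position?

22

Work backwards from position 15, undoing one out-shuffle at a time:
15 ← 8 ← 22
So the tile now at position 15 started at position 22.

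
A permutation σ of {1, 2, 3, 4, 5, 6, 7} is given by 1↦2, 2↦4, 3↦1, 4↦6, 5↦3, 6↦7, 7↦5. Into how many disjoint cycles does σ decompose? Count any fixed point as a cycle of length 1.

Cycle decomposition: (1 2 4 6 7 5 3).
1 cycle.

1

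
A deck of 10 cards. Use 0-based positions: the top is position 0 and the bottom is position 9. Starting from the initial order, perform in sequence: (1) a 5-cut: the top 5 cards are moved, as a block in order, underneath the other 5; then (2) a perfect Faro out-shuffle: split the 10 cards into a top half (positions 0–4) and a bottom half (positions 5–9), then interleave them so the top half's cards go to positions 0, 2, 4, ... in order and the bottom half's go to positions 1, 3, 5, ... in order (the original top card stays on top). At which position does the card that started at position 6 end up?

Track the card from position 6 forward through each operation:
  after op 1 (cut 5): 6 → 1
  after op 2 (out-shuffle): 1 → 2

2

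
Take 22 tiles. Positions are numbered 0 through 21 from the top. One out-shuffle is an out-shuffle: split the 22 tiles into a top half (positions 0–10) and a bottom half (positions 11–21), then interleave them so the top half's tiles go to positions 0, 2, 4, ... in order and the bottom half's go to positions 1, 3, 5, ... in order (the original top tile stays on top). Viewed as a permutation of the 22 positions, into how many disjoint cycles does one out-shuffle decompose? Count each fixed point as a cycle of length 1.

7

Trace each unvisited position around until it returns:
(0) (1 2 4 8 16 11) (3 6 12) (5 10 20 19 17 13) (7 14) (9 18 15) (21)
7 cycles in total.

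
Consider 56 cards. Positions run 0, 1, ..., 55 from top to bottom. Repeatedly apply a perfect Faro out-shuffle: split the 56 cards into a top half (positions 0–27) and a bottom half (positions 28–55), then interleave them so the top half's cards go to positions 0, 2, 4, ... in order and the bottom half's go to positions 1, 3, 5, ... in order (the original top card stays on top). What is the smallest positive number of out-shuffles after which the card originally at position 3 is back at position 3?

Follow position 3 under repeated out-shuffles:
3 → 6 → 12 → 24 → 48 → 41 → 27 → 54 → 53 → 51 → 47 → 39 → 23 → 46 → 37 → 19 → 38 → 21 → 42 → 29 → 3
It first returns after 20 out-shuffles.

20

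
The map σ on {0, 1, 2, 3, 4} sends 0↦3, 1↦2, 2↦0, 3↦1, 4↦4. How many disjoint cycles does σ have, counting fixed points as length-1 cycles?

Cycle decomposition: (0 3 1 2) (4).
2 cycles.

2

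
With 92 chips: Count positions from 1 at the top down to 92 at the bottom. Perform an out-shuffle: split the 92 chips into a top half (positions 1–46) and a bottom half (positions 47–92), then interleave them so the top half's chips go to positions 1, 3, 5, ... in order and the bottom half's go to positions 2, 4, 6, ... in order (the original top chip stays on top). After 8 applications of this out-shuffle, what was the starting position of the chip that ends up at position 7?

6

Work backwards from position 7, undoing one out-shuffle at a time:
7 ← 4 ← 48 ← 70 ← 81 ← 41 ← 21 ← 11 ← 6
So the chip now at position 7 started at position 6.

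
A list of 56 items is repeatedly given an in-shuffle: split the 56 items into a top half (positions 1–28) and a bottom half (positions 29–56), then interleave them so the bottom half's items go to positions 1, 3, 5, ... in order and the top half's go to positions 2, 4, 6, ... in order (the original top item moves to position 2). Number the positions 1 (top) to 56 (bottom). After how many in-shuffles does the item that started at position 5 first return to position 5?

Follow position 5 under repeated in-shuffles:
5 → 10 → 20 → 40 → 23 → 46 → 35 → 13 → 26 → 52 → 47 → 37 → 17 → 34 → 11 → 22 → 44 → 31 → 5
It first returns after 18 in-shuffles.

18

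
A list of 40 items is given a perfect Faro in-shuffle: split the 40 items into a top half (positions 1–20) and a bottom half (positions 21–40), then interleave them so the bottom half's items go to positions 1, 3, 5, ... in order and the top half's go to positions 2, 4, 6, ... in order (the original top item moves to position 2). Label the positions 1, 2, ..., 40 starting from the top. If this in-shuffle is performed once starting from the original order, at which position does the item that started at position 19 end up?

Track the item's position through each in-shuffle:
19 → 38

38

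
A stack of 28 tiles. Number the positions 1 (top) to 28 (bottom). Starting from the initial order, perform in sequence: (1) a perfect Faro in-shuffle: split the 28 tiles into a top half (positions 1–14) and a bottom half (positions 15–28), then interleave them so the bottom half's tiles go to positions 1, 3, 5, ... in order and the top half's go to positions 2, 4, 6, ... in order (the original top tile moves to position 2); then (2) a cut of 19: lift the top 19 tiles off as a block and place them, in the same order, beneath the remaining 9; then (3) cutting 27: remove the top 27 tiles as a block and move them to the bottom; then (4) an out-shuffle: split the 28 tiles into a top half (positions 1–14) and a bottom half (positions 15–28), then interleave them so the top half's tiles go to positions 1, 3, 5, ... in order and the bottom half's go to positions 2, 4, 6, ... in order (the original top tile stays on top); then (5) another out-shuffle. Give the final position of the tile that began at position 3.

Track the tile from position 3 forward through each operation:
  after op 1 (in-shuffle): 3 → 6
  after op 2 (cut 19): 6 → 15
  after op 3 (cut 27): 15 → 16
  after op 4 (out-shuffle): 16 → 4
  after op 5 (out-shuffle): 4 → 7

7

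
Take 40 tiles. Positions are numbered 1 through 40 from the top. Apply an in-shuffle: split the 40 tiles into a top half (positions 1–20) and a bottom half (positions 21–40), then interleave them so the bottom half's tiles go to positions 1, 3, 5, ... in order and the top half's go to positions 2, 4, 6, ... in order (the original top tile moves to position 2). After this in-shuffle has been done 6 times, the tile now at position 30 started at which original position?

Work backwards from position 30, undoing one in-shuffle at a time:
30 ← 15 ← 28 ← 14 ← 7 ← 24 ← 12
So the tile now at position 30 started at position 12.

12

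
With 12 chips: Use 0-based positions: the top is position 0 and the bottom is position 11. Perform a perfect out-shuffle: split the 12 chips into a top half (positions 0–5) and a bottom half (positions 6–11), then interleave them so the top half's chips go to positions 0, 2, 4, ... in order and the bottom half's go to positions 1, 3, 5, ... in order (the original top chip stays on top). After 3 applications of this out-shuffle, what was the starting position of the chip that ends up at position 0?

0

Work backwards from position 0, undoing one out-shuffle at a time:
0 ← 0 ← 0 ← 0
So the chip now at position 0 started at position 0.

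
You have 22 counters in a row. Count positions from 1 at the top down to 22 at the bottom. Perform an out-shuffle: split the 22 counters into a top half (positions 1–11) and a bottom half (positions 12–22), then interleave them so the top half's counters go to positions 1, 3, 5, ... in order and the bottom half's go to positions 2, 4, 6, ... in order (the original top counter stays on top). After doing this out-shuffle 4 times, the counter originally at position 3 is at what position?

12

Track the counter's position through each out-shuffle:
3 → 5 → 9 → 17 → 12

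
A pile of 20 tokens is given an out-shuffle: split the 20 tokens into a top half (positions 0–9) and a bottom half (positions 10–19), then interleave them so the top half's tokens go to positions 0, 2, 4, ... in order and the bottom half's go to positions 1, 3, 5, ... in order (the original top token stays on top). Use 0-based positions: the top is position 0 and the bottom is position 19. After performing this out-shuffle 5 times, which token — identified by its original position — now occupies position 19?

Work backwards from position 19, undoing one out-shuffle at a time:
19 ← 19 ← 19 ← 19 ← 19 ← 19
So the token now at position 19 started at position 19.

19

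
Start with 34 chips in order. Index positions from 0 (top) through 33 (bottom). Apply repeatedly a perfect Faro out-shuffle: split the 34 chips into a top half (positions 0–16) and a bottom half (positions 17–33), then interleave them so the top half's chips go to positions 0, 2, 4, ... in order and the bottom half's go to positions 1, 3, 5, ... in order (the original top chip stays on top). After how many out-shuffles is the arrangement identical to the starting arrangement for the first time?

The out-shuffle permutes the 34 positions with cycle lengths [1, 1, 2, 10, 10, 10].
Every chip is home exactly when every cycle has completed a whole number of laps, i.e. after lcm(1, 2, 10) = 10 out-shuffles.

10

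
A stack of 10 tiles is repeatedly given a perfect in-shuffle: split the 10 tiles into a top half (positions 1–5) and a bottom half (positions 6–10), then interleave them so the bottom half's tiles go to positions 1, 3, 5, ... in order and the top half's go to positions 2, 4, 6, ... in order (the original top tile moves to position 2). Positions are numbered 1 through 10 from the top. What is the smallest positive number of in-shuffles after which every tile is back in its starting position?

The in-shuffle permutes the 10 positions with cycle lengths [10].
Every tile is home exactly when every cycle has completed a whole number of laps, i.e. after lcm(10) = 10 in-shuffles.

10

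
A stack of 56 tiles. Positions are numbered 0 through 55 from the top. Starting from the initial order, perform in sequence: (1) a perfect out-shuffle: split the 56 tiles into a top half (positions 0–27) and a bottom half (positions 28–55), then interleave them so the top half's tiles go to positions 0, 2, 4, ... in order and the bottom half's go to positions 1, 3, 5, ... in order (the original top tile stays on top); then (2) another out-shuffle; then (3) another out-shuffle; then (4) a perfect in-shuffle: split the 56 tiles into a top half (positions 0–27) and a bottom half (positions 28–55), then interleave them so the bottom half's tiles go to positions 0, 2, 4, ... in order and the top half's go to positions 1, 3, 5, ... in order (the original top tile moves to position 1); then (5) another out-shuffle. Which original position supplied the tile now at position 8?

Undo the operations in reverse order, starting from position 8:
  undo op 5 (out-shuffle, from top half): 8 ← 4
  undo op 4 (in-shuffle, from bottom half): 4 ← 30
  undo op 3 (out-shuffle, from top half): 30 ← 15
  undo op 2 (out-shuffle, from bottom half): 15 ← 35
  undo op 1 (out-shuffle, from bottom half): 35 ← 45
So the tile at position 8 came from original position 45.

45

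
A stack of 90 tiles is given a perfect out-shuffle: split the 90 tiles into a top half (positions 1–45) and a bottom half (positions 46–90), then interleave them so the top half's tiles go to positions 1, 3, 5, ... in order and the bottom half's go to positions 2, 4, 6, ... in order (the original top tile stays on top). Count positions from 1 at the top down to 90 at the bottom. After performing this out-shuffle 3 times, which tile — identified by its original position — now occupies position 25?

Work backwards from position 25, undoing one out-shuffle at a time:
25 ← 13 ← 7 ← 4
So the tile now at position 25 started at position 4.

4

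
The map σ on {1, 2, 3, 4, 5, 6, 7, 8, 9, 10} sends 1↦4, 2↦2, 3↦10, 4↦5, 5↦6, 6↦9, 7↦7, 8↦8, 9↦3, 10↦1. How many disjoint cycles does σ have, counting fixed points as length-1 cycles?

Cycle decomposition: (1 4 5 6 9 3 10) (2) (7) (8).
4 cycles.

4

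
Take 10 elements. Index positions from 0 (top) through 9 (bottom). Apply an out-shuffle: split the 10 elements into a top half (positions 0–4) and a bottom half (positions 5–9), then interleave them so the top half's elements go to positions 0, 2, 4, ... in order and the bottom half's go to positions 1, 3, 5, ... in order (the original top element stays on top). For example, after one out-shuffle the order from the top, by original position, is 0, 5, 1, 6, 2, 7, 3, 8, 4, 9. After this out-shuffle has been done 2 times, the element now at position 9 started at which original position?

Work backwards from position 9, undoing one out-shuffle at a time:
9 ← 9 ← 9
So the element now at position 9 started at position 9.

9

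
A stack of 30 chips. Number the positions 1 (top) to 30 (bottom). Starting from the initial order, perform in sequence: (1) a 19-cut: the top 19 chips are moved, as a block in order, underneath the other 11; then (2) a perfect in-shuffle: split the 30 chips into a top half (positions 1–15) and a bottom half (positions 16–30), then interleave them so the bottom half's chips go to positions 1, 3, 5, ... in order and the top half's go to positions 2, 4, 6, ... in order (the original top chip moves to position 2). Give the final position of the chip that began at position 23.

8

Track the chip from position 23 forward through each operation:
  after op 1 (cut 19): 23 → 4
  after op 2 (in-shuffle): 4 → 8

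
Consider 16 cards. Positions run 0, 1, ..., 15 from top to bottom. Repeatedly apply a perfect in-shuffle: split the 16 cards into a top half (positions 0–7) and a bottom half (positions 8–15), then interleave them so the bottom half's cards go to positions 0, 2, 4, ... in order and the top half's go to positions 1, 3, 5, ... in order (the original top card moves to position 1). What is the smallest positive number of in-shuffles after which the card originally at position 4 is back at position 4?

8

Follow position 4 under repeated in-shuffles:
4 → 9 → 2 → 5 → 11 → 6 → 13 → 10 → 4
It first returns after 8 in-shuffles.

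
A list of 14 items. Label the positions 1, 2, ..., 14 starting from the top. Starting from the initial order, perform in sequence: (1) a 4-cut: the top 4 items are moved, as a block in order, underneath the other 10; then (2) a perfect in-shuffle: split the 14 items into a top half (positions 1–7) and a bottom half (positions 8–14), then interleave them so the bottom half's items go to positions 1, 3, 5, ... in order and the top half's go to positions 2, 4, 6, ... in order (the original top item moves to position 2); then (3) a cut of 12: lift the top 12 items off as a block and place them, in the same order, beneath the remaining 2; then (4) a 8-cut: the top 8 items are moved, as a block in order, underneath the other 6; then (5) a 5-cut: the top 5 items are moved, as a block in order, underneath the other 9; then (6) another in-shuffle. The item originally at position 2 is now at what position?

9

Track the item from position 2 forward through each operation:
  after op 1 (cut 4): 2 → 12
  after op 2 (in-shuffle): 12 → 9
  after op 3 (cut 12): 9 → 11
  after op 4 (cut 8): 11 → 3
  after op 5 (cut 5): 3 → 12
  after op 6 (in-shuffle): 12 → 9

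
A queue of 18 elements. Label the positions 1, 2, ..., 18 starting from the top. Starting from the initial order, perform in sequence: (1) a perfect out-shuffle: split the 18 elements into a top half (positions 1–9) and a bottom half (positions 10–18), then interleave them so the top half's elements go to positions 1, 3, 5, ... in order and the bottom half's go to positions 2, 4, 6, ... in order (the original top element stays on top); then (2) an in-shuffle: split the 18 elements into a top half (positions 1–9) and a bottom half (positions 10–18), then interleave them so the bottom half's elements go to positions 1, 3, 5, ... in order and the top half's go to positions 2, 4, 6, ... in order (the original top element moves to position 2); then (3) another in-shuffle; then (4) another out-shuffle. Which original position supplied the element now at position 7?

1

Undo the operations in reverse order, starting from position 7:
  undo op 4 (out-shuffle, from top half): 7 ← 4
  undo op 3 (in-shuffle, from top half): 4 ← 2
  undo op 2 (in-shuffle, from top half): 2 ← 1
  undo op 1 (out-shuffle, from top half): 1 ← 1
So the element at position 7 came from original position 1.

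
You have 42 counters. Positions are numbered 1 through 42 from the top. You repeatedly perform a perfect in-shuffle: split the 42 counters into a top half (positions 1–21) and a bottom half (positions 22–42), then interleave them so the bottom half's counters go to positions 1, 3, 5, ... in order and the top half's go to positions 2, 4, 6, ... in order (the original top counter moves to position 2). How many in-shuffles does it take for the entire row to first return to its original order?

The in-shuffle permutes the 42 positions with cycle lengths [14, 14, 14].
Every counter is home exactly when every cycle has completed a whole number of laps, i.e. after lcm(14) = 14 in-shuffles.

14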